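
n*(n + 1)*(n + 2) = n^3 + 3*n^2 + 2*n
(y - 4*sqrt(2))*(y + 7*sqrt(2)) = y^2 + 3*sqrt(2)*y - 56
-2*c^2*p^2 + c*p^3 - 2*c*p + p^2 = p*(-2*c + p)*(c*p + 1)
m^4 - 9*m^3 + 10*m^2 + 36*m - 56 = (m - 7)*(m - 2)^2*(m + 2)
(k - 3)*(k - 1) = k^2 - 4*k + 3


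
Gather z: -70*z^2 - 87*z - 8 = -70*z^2 - 87*z - 8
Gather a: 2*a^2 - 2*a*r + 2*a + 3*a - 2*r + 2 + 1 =2*a^2 + a*(5 - 2*r) - 2*r + 3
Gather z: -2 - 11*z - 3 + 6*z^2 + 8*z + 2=6*z^2 - 3*z - 3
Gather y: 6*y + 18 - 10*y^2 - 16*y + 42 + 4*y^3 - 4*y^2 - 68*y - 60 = 4*y^3 - 14*y^2 - 78*y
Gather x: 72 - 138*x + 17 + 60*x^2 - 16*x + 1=60*x^2 - 154*x + 90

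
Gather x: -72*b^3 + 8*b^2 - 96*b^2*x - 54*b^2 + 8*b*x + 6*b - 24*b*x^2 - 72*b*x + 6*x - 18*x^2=-72*b^3 - 46*b^2 + 6*b + x^2*(-24*b - 18) + x*(-96*b^2 - 64*b + 6)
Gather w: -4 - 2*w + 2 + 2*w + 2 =0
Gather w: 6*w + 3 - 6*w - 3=0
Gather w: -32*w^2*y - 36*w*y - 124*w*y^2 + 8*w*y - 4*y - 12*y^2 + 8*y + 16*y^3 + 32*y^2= -32*w^2*y + w*(-124*y^2 - 28*y) + 16*y^3 + 20*y^2 + 4*y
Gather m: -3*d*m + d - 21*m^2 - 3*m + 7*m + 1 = d - 21*m^2 + m*(4 - 3*d) + 1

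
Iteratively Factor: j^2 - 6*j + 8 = (j - 2)*(j - 4)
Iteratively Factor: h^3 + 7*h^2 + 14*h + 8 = (h + 1)*(h^2 + 6*h + 8) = (h + 1)*(h + 4)*(h + 2)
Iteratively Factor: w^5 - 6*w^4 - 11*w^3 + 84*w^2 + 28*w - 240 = (w - 2)*(w^4 - 4*w^3 - 19*w^2 + 46*w + 120) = (w - 5)*(w - 2)*(w^3 + w^2 - 14*w - 24) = (w - 5)*(w - 2)*(w + 2)*(w^2 - w - 12) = (w - 5)*(w - 2)*(w + 2)*(w + 3)*(w - 4)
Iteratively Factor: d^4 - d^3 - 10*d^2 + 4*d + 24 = (d + 2)*(d^3 - 3*d^2 - 4*d + 12) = (d + 2)^2*(d^2 - 5*d + 6) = (d - 2)*(d + 2)^2*(d - 3)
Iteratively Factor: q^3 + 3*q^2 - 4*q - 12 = (q + 2)*(q^2 + q - 6) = (q - 2)*(q + 2)*(q + 3)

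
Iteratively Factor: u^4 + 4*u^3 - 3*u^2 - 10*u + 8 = (u - 1)*(u^3 + 5*u^2 + 2*u - 8) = (u - 1)*(u + 4)*(u^2 + u - 2) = (u - 1)*(u + 2)*(u + 4)*(u - 1)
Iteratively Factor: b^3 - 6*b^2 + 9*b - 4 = (b - 4)*(b^2 - 2*b + 1) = (b - 4)*(b - 1)*(b - 1)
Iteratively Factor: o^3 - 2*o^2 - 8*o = (o)*(o^2 - 2*o - 8) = o*(o - 4)*(o + 2)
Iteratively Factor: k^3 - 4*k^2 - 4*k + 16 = (k - 4)*(k^2 - 4) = (k - 4)*(k - 2)*(k + 2)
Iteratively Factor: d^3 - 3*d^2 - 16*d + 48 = (d + 4)*(d^2 - 7*d + 12) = (d - 4)*(d + 4)*(d - 3)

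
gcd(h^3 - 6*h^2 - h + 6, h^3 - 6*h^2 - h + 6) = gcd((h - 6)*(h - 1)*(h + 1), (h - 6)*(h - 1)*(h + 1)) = h^3 - 6*h^2 - h + 6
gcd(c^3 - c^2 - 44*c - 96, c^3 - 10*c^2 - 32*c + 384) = c - 8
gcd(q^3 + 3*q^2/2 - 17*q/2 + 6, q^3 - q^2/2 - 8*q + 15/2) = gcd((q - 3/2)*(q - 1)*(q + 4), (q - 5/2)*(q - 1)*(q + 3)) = q - 1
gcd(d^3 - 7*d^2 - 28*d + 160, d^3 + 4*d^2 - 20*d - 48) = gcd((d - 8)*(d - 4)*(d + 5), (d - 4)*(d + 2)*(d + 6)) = d - 4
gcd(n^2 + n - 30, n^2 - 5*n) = n - 5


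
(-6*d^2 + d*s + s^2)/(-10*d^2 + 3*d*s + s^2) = (3*d + s)/(5*d + s)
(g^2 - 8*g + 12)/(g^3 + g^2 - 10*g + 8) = (g - 6)/(g^2 + 3*g - 4)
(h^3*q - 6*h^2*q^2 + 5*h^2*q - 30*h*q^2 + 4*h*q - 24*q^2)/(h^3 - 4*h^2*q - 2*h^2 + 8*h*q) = q*(h^3 - 6*h^2*q + 5*h^2 - 30*h*q + 4*h - 24*q)/(h*(h^2 - 4*h*q - 2*h + 8*q))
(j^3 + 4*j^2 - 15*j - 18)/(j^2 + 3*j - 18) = j + 1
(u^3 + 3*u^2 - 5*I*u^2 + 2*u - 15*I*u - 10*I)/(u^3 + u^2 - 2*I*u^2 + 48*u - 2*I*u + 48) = (u^2 + u*(2 - 5*I) - 10*I)/(u^2 - 2*I*u + 48)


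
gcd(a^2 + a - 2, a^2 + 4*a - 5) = a - 1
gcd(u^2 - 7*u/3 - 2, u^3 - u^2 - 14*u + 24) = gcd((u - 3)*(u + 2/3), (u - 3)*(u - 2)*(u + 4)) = u - 3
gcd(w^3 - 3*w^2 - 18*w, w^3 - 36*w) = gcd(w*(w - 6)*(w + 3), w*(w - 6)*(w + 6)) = w^2 - 6*w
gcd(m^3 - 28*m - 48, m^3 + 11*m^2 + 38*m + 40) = m^2 + 6*m + 8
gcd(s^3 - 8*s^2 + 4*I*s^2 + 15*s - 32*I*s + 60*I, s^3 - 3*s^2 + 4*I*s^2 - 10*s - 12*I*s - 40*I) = s^2 + s*(-5 + 4*I) - 20*I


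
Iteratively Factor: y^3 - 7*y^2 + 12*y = (y - 3)*(y^2 - 4*y) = (y - 4)*(y - 3)*(y)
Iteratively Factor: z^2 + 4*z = (z + 4)*(z)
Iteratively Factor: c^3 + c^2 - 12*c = (c + 4)*(c^2 - 3*c) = (c - 3)*(c + 4)*(c)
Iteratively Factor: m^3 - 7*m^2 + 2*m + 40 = (m + 2)*(m^2 - 9*m + 20) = (m - 5)*(m + 2)*(m - 4)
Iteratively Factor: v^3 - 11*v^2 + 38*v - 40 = (v - 4)*(v^2 - 7*v + 10) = (v - 4)*(v - 2)*(v - 5)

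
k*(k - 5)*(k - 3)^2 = k^4 - 11*k^3 + 39*k^2 - 45*k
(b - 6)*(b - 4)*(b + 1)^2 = b^4 - 8*b^3 + 5*b^2 + 38*b + 24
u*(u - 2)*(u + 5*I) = u^3 - 2*u^2 + 5*I*u^2 - 10*I*u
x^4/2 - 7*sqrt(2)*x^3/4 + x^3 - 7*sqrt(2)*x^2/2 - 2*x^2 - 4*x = x*(x/2 + 1)*(x - 4*sqrt(2))*(x + sqrt(2)/2)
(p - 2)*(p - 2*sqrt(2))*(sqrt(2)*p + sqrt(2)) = sqrt(2)*p^3 - 4*p^2 - sqrt(2)*p^2 - 2*sqrt(2)*p + 4*p + 8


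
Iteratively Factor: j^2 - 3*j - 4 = (j + 1)*(j - 4)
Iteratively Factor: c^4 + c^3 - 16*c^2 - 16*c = (c - 4)*(c^3 + 5*c^2 + 4*c) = (c - 4)*(c + 1)*(c^2 + 4*c) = (c - 4)*(c + 1)*(c + 4)*(c)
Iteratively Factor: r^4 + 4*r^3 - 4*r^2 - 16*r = (r + 2)*(r^3 + 2*r^2 - 8*r) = (r - 2)*(r + 2)*(r^2 + 4*r) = (r - 2)*(r + 2)*(r + 4)*(r)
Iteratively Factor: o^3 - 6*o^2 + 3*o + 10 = (o - 2)*(o^2 - 4*o - 5) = (o - 2)*(o + 1)*(o - 5)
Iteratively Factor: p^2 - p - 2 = (p - 2)*(p + 1)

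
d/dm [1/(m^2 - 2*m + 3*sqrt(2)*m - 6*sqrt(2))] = (-2*m - 3*sqrt(2) + 2)/(m^2 - 2*m + 3*sqrt(2)*m - 6*sqrt(2))^2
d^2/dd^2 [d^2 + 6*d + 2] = 2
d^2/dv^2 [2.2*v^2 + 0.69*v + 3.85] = 4.40000000000000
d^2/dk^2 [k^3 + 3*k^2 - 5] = 6*k + 6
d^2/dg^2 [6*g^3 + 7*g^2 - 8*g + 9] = 36*g + 14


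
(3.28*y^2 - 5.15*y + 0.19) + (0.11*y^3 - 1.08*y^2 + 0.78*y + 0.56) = 0.11*y^3 + 2.2*y^2 - 4.37*y + 0.75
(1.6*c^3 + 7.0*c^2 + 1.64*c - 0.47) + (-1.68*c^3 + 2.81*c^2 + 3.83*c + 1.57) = -0.0799999999999998*c^3 + 9.81*c^2 + 5.47*c + 1.1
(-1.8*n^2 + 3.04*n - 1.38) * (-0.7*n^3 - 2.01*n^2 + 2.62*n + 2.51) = 1.26*n^5 + 1.49*n^4 - 9.8604*n^3 + 6.2206*n^2 + 4.0148*n - 3.4638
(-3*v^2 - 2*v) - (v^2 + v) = -4*v^2 - 3*v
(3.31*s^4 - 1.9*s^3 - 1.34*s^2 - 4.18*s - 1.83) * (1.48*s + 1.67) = 4.8988*s^5 + 2.7157*s^4 - 5.1562*s^3 - 8.4242*s^2 - 9.689*s - 3.0561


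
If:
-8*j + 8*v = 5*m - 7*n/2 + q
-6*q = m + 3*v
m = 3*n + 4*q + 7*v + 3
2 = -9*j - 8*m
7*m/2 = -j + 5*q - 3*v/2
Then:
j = -37/39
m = 85/104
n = 667/1248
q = 469/2496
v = -809/1248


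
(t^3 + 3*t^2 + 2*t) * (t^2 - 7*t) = t^5 - 4*t^4 - 19*t^3 - 14*t^2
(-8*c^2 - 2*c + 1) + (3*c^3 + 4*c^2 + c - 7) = 3*c^3 - 4*c^2 - c - 6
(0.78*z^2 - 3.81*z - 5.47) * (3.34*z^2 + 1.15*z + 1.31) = 2.6052*z^4 - 11.8284*z^3 - 21.6295*z^2 - 11.2816*z - 7.1657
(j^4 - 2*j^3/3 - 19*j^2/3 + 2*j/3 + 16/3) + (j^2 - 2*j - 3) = j^4 - 2*j^3/3 - 16*j^2/3 - 4*j/3 + 7/3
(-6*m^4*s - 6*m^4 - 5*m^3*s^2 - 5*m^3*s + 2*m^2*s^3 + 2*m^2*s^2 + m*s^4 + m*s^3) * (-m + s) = 6*m^5*s + 6*m^5 - m^4*s^2 - m^4*s - 7*m^3*s^3 - 7*m^3*s^2 + m^2*s^4 + m^2*s^3 + m*s^5 + m*s^4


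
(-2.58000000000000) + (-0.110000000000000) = -2.69000000000000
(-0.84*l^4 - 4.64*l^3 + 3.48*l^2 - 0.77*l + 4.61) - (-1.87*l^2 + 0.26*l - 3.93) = -0.84*l^4 - 4.64*l^3 + 5.35*l^2 - 1.03*l + 8.54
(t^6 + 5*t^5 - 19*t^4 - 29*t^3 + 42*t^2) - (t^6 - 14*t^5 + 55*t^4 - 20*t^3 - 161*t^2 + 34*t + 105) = 19*t^5 - 74*t^4 - 9*t^3 + 203*t^2 - 34*t - 105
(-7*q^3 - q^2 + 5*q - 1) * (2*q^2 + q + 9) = -14*q^5 - 9*q^4 - 54*q^3 - 6*q^2 + 44*q - 9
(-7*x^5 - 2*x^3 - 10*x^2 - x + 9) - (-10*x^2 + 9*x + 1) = -7*x^5 - 2*x^3 - 10*x + 8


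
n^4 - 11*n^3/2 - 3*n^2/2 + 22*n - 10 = (n - 5)*(n - 2)*(n - 1/2)*(n + 2)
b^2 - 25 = (b - 5)*(b + 5)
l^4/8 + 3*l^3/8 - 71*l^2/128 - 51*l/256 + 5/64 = (l/4 + 1)*(l/2 + 1/4)*(l - 5/4)*(l - 1/4)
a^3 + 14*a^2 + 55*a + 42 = (a + 1)*(a + 6)*(a + 7)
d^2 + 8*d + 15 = (d + 3)*(d + 5)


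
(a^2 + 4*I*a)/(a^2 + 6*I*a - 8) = a/(a + 2*I)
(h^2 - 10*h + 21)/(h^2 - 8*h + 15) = (h - 7)/(h - 5)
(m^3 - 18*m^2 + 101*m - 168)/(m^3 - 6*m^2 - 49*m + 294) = (m^2 - 11*m + 24)/(m^2 + m - 42)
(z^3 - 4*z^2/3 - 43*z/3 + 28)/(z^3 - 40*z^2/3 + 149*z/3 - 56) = (z + 4)/(z - 8)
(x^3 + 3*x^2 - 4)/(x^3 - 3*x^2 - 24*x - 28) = (x - 1)/(x - 7)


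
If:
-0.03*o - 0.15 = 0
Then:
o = -5.00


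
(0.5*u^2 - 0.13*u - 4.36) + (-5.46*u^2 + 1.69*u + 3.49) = -4.96*u^2 + 1.56*u - 0.87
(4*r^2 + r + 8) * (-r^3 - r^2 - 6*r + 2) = -4*r^5 - 5*r^4 - 33*r^3 - 6*r^2 - 46*r + 16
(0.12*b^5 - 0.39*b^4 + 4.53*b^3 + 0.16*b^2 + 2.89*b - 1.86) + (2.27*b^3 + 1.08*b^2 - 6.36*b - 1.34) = 0.12*b^5 - 0.39*b^4 + 6.8*b^3 + 1.24*b^2 - 3.47*b - 3.2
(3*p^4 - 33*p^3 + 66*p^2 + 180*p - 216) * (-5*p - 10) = -15*p^5 + 135*p^4 - 1560*p^2 - 720*p + 2160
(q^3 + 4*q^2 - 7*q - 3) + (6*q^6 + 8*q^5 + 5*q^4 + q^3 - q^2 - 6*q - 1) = 6*q^6 + 8*q^5 + 5*q^4 + 2*q^3 + 3*q^2 - 13*q - 4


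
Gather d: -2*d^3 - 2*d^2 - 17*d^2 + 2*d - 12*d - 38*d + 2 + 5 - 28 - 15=-2*d^3 - 19*d^2 - 48*d - 36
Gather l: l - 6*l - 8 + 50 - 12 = 30 - 5*l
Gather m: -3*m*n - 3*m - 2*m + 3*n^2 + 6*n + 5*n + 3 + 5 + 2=m*(-3*n - 5) + 3*n^2 + 11*n + 10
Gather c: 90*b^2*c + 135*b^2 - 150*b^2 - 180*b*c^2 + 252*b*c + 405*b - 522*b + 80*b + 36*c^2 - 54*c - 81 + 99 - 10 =-15*b^2 - 37*b + c^2*(36 - 180*b) + c*(90*b^2 + 252*b - 54) + 8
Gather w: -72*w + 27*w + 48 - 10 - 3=35 - 45*w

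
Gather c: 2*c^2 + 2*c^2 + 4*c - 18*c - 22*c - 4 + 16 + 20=4*c^2 - 36*c + 32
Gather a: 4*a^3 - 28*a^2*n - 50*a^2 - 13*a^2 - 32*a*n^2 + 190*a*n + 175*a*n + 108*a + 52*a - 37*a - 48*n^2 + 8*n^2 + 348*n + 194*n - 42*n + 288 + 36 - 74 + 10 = 4*a^3 + a^2*(-28*n - 63) + a*(-32*n^2 + 365*n + 123) - 40*n^2 + 500*n + 260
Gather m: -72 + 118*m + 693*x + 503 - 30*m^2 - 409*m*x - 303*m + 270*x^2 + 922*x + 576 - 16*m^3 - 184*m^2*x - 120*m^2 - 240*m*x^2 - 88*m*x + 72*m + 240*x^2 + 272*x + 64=-16*m^3 + m^2*(-184*x - 150) + m*(-240*x^2 - 497*x - 113) + 510*x^2 + 1887*x + 1071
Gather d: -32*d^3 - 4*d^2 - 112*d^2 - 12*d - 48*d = -32*d^3 - 116*d^2 - 60*d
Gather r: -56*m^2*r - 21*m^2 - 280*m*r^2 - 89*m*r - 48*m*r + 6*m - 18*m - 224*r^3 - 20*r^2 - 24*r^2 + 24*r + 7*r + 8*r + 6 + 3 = -21*m^2 - 12*m - 224*r^3 + r^2*(-280*m - 44) + r*(-56*m^2 - 137*m + 39) + 9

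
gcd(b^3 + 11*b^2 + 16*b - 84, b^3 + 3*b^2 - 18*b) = b + 6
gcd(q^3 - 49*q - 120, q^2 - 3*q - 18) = q + 3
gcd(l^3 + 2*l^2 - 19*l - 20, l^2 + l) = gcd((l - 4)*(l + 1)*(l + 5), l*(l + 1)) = l + 1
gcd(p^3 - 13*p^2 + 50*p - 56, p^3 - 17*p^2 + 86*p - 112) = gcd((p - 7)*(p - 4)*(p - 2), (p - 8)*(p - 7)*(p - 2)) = p^2 - 9*p + 14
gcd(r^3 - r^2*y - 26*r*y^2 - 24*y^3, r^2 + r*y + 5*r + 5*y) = r + y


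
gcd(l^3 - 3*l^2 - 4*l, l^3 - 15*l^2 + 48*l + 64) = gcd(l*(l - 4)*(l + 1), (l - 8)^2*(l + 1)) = l + 1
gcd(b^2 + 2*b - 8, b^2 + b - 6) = b - 2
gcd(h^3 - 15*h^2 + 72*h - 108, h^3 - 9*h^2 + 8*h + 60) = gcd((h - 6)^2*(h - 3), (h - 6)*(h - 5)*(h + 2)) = h - 6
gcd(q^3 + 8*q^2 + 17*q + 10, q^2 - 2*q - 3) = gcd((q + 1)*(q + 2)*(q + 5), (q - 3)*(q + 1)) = q + 1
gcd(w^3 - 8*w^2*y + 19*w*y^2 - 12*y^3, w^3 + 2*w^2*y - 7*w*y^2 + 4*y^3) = -w + y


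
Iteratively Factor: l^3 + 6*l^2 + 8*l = (l)*(l^2 + 6*l + 8) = l*(l + 2)*(l + 4)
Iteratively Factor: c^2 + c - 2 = (c - 1)*(c + 2)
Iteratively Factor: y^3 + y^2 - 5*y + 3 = (y + 3)*(y^2 - 2*y + 1) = (y - 1)*(y + 3)*(y - 1)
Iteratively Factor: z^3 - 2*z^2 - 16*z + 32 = (z - 2)*(z^2 - 16) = (z - 2)*(z + 4)*(z - 4)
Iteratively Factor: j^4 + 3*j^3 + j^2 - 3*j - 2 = (j + 2)*(j^3 + j^2 - j - 1) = (j + 1)*(j + 2)*(j^2 - 1) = (j + 1)^2*(j + 2)*(j - 1)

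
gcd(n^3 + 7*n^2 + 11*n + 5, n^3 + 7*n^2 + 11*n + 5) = n^3 + 7*n^2 + 11*n + 5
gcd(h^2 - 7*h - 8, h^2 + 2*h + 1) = h + 1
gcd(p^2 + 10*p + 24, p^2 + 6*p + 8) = p + 4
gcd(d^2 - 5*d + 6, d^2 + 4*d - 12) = d - 2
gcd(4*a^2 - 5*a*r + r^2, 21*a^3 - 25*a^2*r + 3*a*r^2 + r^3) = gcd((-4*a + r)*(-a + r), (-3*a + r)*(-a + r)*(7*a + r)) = -a + r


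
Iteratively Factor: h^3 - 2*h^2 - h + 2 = (h - 2)*(h^2 - 1) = (h - 2)*(h + 1)*(h - 1)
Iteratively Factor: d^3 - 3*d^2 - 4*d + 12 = (d - 3)*(d^2 - 4) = (d - 3)*(d + 2)*(d - 2)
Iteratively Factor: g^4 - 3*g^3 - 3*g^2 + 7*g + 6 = (g + 1)*(g^3 - 4*g^2 + g + 6) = (g + 1)^2*(g^2 - 5*g + 6) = (g - 2)*(g + 1)^2*(g - 3)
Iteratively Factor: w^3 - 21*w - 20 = (w - 5)*(w^2 + 5*w + 4) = (w - 5)*(w + 4)*(w + 1)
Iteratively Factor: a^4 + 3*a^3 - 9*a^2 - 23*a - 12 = (a + 1)*(a^3 + 2*a^2 - 11*a - 12) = (a + 1)*(a + 4)*(a^2 - 2*a - 3) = (a - 3)*(a + 1)*(a + 4)*(a + 1)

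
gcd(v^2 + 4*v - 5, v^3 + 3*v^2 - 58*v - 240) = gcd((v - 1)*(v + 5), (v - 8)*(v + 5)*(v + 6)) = v + 5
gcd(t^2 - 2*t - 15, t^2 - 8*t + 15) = t - 5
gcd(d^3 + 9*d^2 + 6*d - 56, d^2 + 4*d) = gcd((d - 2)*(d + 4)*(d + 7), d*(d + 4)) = d + 4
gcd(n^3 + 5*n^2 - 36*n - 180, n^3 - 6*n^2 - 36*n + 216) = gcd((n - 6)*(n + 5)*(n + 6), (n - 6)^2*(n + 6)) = n^2 - 36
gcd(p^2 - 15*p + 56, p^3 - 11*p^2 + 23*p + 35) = p - 7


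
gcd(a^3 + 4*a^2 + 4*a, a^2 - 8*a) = a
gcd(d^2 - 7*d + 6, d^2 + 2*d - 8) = 1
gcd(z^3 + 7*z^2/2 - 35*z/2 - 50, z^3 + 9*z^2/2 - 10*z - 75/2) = z^2 + 15*z/2 + 25/2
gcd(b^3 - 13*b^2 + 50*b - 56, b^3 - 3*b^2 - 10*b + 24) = b^2 - 6*b + 8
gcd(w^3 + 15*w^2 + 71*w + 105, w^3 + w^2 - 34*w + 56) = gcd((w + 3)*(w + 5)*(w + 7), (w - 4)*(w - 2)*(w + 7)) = w + 7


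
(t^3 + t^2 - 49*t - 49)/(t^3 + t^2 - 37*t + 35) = (t^2 - 6*t - 7)/(t^2 - 6*t + 5)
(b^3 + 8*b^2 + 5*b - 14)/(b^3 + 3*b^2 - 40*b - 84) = (b - 1)/(b - 6)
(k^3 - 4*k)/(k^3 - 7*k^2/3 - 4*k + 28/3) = 3*k/(3*k - 7)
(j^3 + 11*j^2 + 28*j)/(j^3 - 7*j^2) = (j^2 + 11*j + 28)/(j*(j - 7))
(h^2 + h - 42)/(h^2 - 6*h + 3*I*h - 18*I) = (h + 7)/(h + 3*I)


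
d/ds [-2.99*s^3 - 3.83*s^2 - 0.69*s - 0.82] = -8.97*s^2 - 7.66*s - 0.69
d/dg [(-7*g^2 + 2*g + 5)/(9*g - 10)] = (-63*g^2 + 140*g - 65)/(81*g^2 - 180*g + 100)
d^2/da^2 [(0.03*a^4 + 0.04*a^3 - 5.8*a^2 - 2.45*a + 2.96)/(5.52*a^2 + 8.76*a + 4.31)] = (1.828224*a^6 + 8.703936*a^5 + 18.095184*a^4 + 433.97376*a^3 + 1384.836804*a^2 + 1212.977256*a + 282.962368)/(168.196608*a^6 + 800.762112*a^5 + 1664.756928*a^4 + 1922.686848*a^3 + 1299.837384*a^2 + 488.179908*a + 80.062991)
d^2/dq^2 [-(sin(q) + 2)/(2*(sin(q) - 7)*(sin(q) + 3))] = (sin(q)^5 + 12*sin(q)^4 + 100*sin(q)^3 + 104*sin(q)^2 + 195*sin(q) + 20)/(2*(sin(q) - 7)^3*(sin(q) + 3)^3)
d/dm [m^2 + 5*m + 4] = 2*m + 5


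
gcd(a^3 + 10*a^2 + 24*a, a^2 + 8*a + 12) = a + 6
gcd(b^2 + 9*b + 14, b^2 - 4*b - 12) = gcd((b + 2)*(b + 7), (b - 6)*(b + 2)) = b + 2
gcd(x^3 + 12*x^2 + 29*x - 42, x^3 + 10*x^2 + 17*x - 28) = x^2 + 6*x - 7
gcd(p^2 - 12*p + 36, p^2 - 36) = p - 6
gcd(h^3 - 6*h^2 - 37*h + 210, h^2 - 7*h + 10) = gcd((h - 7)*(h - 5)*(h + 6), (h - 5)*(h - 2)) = h - 5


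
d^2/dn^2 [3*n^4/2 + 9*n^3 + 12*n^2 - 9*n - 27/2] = 18*n^2 + 54*n + 24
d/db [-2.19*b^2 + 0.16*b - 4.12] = 0.16 - 4.38*b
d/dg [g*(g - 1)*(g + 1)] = 3*g^2 - 1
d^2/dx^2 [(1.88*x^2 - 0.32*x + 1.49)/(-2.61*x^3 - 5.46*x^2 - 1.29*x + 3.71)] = (-25.613496*x^6 + 13.079232*x^5 - 56.4605640000001*x^4 - 551.185704*x^3 - 487.927134*x^2 - 110.642238*x - 114.013726)/(17.779581*x^9 + 111.582198*x^8 + 259.787655*x^7 + 197.252307*x^6 - 188.817561*x^5 - 379.492344*x^4 - 46.866492*x^3 + 206.934525*x^2 + 53.267067*x - 51.064811)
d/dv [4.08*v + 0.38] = 4.08000000000000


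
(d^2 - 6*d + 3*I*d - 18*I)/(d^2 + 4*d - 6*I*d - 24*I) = (d^2 + d*(-6 + 3*I) - 18*I)/(d^2 + d*(4 - 6*I) - 24*I)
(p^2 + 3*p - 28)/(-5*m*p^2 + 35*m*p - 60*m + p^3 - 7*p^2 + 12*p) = (p + 7)/(-5*m*p + 15*m + p^2 - 3*p)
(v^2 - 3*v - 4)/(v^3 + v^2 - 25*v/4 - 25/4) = 4*(v - 4)/(4*v^2 - 25)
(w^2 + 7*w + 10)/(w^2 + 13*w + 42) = (w^2 + 7*w + 10)/(w^2 + 13*w + 42)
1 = 1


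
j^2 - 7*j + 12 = (j - 4)*(j - 3)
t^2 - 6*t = t*(t - 6)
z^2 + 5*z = z*(z + 5)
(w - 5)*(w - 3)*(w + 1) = w^3 - 7*w^2 + 7*w + 15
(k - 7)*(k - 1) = k^2 - 8*k + 7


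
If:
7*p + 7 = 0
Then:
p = -1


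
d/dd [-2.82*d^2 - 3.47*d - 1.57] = -5.64*d - 3.47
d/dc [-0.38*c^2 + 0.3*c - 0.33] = 0.3 - 0.76*c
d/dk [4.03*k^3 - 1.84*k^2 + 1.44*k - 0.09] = 12.09*k^2 - 3.68*k + 1.44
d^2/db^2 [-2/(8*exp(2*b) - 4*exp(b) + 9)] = 8*(-8*(4*exp(b) - 1)^2*exp(b) + (8*exp(b) - 1)*(8*exp(2*b) - 4*exp(b) + 9))*exp(b)/(8*exp(2*b) - 4*exp(b) + 9)^3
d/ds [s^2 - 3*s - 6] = 2*s - 3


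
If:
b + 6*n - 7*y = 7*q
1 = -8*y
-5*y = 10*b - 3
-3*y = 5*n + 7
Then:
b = 29/80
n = -53/40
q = -537/560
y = -1/8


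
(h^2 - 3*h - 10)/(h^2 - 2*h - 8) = (h - 5)/(h - 4)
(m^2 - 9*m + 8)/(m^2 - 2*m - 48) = (m - 1)/(m + 6)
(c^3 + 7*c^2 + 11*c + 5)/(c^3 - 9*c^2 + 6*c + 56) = (c^3 + 7*c^2 + 11*c + 5)/(c^3 - 9*c^2 + 6*c + 56)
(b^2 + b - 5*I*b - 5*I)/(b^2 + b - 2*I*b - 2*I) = (b - 5*I)/(b - 2*I)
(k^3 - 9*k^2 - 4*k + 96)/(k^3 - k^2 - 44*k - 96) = (k - 4)/(k + 4)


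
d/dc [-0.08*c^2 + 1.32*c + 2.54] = 1.32 - 0.16*c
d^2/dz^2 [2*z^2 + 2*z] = 4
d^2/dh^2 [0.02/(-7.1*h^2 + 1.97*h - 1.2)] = (2.0164*h^2 - 0.55948*h - 0.02*(14.2*h - 1.97)*(28.4*h - 3.94) + 0.3408)/(7.1*h^2 - 1.97*h + 1.2)^3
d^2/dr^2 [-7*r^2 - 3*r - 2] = -14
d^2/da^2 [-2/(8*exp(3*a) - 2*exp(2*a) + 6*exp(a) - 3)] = 4*(-4*(12*exp(2*a) - 2*exp(a) + 3)^2*exp(a) + (36*exp(2*a) - 4*exp(a) + 3)*(8*exp(3*a) - 2*exp(2*a) + 6*exp(a) - 3))*exp(a)/(8*exp(3*a) - 2*exp(2*a) + 6*exp(a) - 3)^3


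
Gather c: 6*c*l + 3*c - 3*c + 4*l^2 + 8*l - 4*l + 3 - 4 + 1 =6*c*l + 4*l^2 + 4*l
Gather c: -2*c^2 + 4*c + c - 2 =-2*c^2 + 5*c - 2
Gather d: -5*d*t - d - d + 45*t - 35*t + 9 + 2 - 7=d*(-5*t - 2) + 10*t + 4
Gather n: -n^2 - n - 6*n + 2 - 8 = -n^2 - 7*n - 6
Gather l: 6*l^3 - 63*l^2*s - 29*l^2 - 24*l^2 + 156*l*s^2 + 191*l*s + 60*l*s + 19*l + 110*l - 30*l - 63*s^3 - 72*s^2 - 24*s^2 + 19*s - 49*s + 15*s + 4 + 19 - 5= 6*l^3 + l^2*(-63*s - 53) + l*(156*s^2 + 251*s + 99) - 63*s^3 - 96*s^2 - 15*s + 18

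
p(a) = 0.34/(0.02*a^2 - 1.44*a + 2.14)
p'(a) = 0.34*(1.44 - 0.04*a)/(0.02*a^2 - 1.44*a + 2.14)^2 = (0.4896 - 0.0136*a)/(0.02*a^2 - 1.44*a + 2.14)^2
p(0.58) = 0.26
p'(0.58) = 0.28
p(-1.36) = 0.08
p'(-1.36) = 0.03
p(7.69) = -0.04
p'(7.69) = 0.01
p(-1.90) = 0.07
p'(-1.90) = 0.02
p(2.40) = -0.28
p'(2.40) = 0.32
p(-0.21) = 0.14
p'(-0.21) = 0.08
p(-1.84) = 0.07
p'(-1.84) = 0.02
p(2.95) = -0.18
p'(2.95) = 0.12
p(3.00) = -0.17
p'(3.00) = 0.11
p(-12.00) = 0.02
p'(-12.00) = 0.00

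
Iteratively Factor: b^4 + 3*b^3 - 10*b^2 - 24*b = (b + 2)*(b^3 + b^2 - 12*b) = (b - 3)*(b + 2)*(b^2 + 4*b) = (b - 3)*(b + 2)*(b + 4)*(b)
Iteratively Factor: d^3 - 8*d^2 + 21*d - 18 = (d - 3)*(d^2 - 5*d + 6) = (d - 3)^2*(d - 2)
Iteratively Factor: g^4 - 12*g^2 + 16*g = (g - 2)*(g^3 + 2*g^2 - 8*g) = (g - 2)*(g + 4)*(g^2 - 2*g) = g*(g - 2)*(g + 4)*(g - 2)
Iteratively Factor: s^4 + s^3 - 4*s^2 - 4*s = (s + 2)*(s^3 - s^2 - 2*s) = s*(s + 2)*(s^2 - s - 2) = s*(s - 2)*(s + 2)*(s + 1)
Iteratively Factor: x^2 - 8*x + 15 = (x - 3)*(x - 5)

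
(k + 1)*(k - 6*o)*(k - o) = k^3 - 7*k^2*o + k^2 + 6*k*o^2 - 7*k*o + 6*o^2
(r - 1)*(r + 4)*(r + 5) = r^3 + 8*r^2 + 11*r - 20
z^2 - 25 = (z - 5)*(z + 5)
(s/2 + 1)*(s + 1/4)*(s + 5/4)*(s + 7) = s^4/2 + 21*s^3/4 + 445*s^2/32 + 381*s/32 + 35/16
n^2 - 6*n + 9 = (n - 3)^2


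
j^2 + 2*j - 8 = (j - 2)*(j + 4)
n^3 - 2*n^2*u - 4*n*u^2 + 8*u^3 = (n - 2*u)^2*(n + 2*u)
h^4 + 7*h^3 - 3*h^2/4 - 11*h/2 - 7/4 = (h - 1)*(h + 1/2)^2*(h + 7)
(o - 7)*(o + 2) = o^2 - 5*o - 14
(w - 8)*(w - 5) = w^2 - 13*w + 40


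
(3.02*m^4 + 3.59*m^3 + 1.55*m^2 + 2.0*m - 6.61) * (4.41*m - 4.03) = 13.3182*m^5 + 3.6613*m^4 - 7.6322*m^3 + 2.5735*m^2 - 37.2101*m + 26.6383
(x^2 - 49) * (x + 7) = x^3 + 7*x^2 - 49*x - 343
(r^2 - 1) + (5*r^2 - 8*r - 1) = 6*r^2 - 8*r - 2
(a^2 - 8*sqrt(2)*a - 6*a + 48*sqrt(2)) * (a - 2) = a^3 - 8*sqrt(2)*a^2 - 8*a^2 + 12*a + 64*sqrt(2)*a - 96*sqrt(2)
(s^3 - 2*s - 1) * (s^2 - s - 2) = s^5 - s^4 - 4*s^3 + s^2 + 5*s + 2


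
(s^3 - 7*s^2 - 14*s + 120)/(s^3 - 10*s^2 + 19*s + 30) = (s + 4)/(s + 1)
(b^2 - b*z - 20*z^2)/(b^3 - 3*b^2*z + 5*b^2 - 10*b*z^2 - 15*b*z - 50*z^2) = (b + 4*z)/(b^2 + 2*b*z + 5*b + 10*z)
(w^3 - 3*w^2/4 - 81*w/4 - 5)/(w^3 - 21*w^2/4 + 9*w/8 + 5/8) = 2*(w + 4)/(2*w - 1)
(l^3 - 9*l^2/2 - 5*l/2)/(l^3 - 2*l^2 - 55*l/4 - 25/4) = 2*l/(2*l + 5)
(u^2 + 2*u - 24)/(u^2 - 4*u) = (u + 6)/u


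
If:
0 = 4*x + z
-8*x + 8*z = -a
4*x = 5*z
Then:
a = 0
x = 0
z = 0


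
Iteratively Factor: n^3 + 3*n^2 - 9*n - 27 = (n - 3)*(n^2 + 6*n + 9) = (n - 3)*(n + 3)*(n + 3)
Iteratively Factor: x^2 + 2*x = (x + 2)*(x)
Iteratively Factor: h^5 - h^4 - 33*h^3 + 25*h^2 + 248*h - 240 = (h - 3)*(h^4 + 2*h^3 - 27*h^2 - 56*h + 80) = (h - 3)*(h + 4)*(h^3 - 2*h^2 - 19*h + 20) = (h - 3)*(h + 4)^2*(h^2 - 6*h + 5) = (h - 5)*(h - 3)*(h + 4)^2*(h - 1)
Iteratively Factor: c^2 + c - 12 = (c - 3)*(c + 4)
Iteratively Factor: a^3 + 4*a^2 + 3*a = (a + 1)*(a^2 + 3*a) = (a + 1)*(a + 3)*(a)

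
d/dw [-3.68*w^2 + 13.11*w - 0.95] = 13.11 - 7.36*w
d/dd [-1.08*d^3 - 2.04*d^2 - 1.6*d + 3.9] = -3.24*d^2 - 4.08*d - 1.6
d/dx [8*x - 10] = 8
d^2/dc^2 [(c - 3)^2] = 2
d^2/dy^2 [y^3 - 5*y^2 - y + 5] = 6*y - 10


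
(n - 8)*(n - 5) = n^2 - 13*n + 40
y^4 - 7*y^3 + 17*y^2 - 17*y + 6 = (y - 3)*(y - 2)*(y - 1)^2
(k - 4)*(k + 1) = k^2 - 3*k - 4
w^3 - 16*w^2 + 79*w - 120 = (w - 8)*(w - 5)*(w - 3)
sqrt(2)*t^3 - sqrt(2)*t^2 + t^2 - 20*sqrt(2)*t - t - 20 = (t - 5)*(t + 4)*(sqrt(2)*t + 1)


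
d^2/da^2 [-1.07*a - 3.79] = 0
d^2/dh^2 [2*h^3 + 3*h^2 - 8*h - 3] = 12*h + 6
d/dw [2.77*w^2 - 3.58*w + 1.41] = 5.54*w - 3.58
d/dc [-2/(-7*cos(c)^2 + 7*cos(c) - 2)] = 14*(2*cos(c) - 1)*sin(c)/(7*cos(c)^2 - 7*cos(c) + 2)^2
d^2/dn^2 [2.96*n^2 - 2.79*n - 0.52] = 5.92000000000000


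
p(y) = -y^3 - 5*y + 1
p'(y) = -3*y^2 - 5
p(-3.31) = 53.81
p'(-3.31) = -37.87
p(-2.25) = 23.64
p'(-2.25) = -20.19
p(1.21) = -6.82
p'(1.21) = -9.39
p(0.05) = 0.75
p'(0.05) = -5.01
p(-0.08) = 1.40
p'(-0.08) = -5.02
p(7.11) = -393.98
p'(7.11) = -156.66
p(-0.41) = 3.12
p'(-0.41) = -5.50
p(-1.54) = 12.35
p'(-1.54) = -12.11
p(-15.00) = 3451.00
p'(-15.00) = -680.00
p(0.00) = 1.00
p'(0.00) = -5.00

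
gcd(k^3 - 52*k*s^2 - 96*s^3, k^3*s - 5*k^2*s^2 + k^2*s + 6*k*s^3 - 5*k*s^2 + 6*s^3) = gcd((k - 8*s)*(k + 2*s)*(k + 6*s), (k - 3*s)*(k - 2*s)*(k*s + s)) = 1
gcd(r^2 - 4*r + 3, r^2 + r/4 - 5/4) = r - 1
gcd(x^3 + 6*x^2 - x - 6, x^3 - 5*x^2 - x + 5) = x^2 - 1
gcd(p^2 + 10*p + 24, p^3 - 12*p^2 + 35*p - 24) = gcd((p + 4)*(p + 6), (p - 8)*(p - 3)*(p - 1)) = 1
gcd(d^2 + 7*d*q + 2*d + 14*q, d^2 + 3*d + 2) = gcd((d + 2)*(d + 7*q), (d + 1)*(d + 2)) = d + 2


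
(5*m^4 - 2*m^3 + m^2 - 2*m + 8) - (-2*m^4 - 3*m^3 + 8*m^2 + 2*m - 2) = 7*m^4 + m^3 - 7*m^2 - 4*m + 10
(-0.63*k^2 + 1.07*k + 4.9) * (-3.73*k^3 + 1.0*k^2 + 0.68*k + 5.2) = 2.3499*k^5 - 4.6211*k^4 - 17.6354*k^3 + 2.3516*k^2 + 8.896*k + 25.48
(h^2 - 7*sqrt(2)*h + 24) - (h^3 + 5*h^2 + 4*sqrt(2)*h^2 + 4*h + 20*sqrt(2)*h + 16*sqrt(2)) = -h^3 - 4*sqrt(2)*h^2 - 4*h^2 - 27*sqrt(2)*h - 4*h - 16*sqrt(2) + 24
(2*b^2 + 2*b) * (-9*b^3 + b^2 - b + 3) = -18*b^5 - 16*b^4 + 4*b^2 + 6*b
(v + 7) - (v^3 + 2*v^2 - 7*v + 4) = -v^3 - 2*v^2 + 8*v + 3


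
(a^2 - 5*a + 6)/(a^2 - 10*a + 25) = (a^2 - 5*a + 6)/(a^2 - 10*a + 25)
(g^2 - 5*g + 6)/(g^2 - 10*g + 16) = (g - 3)/(g - 8)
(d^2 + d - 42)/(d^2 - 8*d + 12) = (d + 7)/(d - 2)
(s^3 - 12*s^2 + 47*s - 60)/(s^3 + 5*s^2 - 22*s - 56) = (s^2 - 8*s + 15)/(s^2 + 9*s + 14)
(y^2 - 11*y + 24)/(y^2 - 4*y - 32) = (y - 3)/(y + 4)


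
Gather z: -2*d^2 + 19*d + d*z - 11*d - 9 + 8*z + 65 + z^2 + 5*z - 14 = -2*d^2 + 8*d + z^2 + z*(d + 13) + 42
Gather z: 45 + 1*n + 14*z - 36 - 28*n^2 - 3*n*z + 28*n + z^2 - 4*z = -28*n^2 + 29*n + z^2 + z*(10 - 3*n) + 9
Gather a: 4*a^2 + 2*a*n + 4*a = 4*a^2 + a*(2*n + 4)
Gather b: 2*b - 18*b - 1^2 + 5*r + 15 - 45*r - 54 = -16*b - 40*r - 40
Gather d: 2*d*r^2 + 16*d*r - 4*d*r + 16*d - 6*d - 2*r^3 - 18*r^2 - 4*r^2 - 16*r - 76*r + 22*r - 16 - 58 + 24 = d*(2*r^2 + 12*r + 10) - 2*r^3 - 22*r^2 - 70*r - 50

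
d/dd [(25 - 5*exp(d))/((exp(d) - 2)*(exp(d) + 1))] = 5*(exp(2*d) - 10*exp(d) + 7)*exp(d)/(exp(4*d) - 2*exp(3*d) - 3*exp(2*d) + 4*exp(d) + 4)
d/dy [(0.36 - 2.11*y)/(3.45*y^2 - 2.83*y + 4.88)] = (7.2795*y^2 - 2.484*y - 9.278)/(11.9025*y^4 - 19.527*y^3 + 41.6809*y^2 - 27.6208*y + 23.8144)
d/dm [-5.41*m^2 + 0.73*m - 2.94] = 0.73 - 10.82*m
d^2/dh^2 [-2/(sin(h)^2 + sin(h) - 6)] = 2*(4*sin(h)^4 + 3*sin(h)^3 + 19*sin(h)^2 - 14)/(sin(h)^2 + sin(h) - 6)^3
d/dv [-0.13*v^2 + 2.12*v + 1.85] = 2.12 - 0.26*v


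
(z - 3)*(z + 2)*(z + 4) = z^3 + 3*z^2 - 10*z - 24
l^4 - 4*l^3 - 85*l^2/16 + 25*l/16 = l*(l - 5)*(l - 1/4)*(l + 5/4)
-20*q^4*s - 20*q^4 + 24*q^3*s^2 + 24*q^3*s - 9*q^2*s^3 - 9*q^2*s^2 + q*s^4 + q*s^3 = (-5*q + s)*(-2*q + s)^2*(q*s + q)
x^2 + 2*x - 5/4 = (x - 1/2)*(x + 5/2)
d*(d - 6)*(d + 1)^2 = d^4 - 4*d^3 - 11*d^2 - 6*d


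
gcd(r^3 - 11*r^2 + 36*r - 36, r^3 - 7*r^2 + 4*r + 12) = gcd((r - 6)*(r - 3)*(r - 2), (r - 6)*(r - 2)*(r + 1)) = r^2 - 8*r + 12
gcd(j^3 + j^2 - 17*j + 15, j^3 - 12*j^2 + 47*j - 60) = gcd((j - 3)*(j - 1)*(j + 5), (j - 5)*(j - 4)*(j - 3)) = j - 3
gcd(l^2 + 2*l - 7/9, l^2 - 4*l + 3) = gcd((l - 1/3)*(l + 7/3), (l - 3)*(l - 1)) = 1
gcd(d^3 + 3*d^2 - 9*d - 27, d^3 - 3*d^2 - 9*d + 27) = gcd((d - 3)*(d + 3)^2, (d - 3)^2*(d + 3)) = d^2 - 9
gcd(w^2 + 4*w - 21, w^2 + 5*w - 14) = w + 7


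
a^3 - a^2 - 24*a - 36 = (a - 6)*(a + 2)*(a + 3)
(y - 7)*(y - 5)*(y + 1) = y^3 - 11*y^2 + 23*y + 35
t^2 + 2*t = t*(t + 2)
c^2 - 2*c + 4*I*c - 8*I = (c - 2)*(c + 4*I)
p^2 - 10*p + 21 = (p - 7)*(p - 3)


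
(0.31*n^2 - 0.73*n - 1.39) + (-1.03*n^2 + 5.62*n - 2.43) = -0.72*n^2 + 4.89*n - 3.82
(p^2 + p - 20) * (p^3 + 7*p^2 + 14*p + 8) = p^5 + 8*p^4 + p^3 - 118*p^2 - 272*p - 160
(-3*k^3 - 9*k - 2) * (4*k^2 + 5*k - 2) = -12*k^5 - 15*k^4 - 30*k^3 - 53*k^2 + 8*k + 4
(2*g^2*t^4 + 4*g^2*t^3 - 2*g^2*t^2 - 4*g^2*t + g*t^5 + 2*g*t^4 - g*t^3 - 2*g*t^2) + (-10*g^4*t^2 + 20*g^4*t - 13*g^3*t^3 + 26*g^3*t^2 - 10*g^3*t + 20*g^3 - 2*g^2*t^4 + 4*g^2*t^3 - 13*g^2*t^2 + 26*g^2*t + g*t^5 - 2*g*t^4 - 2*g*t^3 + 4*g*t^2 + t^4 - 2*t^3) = -10*g^4*t^2 + 20*g^4*t - 13*g^3*t^3 + 26*g^3*t^2 - 10*g^3*t + 20*g^3 + 8*g^2*t^3 - 15*g^2*t^2 + 22*g^2*t + 2*g*t^5 - 3*g*t^3 + 2*g*t^2 + t^4 - 2*t^3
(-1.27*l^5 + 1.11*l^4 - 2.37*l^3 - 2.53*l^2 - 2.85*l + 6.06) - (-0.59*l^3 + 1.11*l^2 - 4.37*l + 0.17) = -1.27*l^5 + 1.11*l^4 - 1.78*l^3 - 3.64*l^2 + 1.52*l + 5.89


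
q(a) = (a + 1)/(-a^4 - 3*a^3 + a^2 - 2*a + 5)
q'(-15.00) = 0.00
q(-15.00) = 0.00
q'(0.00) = 0.28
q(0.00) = 0.20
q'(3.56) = 0.01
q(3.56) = -0.02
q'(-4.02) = 0.20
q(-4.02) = 0.08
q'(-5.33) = 0.01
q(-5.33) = 0.01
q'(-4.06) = 0.17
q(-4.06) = 0.07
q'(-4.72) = 0.03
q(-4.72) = 0.03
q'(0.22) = 0.34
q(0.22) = 0.27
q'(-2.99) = 0.14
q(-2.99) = -0.10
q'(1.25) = 2.44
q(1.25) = -0.53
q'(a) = (a + 1)*(4*a^3 + 9*a^2 - 2*a + 2)/(-a^4 - 3*a^3 + a^2 - 2*a + 5)^2 + 1/(-a^4 - 3*a^3 + a^2 - 2*a + 5)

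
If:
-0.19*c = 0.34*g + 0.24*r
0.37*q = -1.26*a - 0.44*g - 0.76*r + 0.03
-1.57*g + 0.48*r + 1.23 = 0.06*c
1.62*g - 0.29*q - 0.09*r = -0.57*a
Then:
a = -0.804016602294158*r - 1.0457585231993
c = -1.94314501619288*r - 1.50485786254048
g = 0.379992803166607*r + 0.840949982007916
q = 0.232065095938734*r + 2.64226418148009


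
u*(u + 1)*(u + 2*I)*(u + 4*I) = u^4 + u^3 + 6*I*u^3 - 8*u^2 + 6*I*u^2 - 8*u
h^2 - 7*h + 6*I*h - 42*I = (h - 7)*(h + 6*I)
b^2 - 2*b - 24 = (b - 6)*(b + 4)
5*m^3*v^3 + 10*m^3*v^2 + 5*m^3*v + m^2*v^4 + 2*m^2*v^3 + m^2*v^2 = v*(5*m + v)*(m*v + m)^2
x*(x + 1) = x^2 + x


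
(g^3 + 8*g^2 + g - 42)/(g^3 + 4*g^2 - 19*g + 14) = (g + 3)/(g - 1)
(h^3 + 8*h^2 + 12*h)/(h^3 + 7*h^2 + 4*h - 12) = h/(h - 1)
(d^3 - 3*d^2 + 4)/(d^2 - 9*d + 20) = (d^3 - 3*d^2 + 4)/(d^2 - 9*d + 20)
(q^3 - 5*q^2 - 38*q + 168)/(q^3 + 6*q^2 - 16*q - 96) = (q - 7)/(q + 4)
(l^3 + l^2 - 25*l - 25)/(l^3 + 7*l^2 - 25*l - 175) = (l + 1)/(l + 7)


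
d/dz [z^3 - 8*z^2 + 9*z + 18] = 3*z^2 - 16*z + 9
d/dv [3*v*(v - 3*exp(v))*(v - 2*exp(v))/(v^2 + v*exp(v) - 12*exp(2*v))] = 3*(-6*v^2*exp(v) + v^2 + 8*v*exp(v) - 8*exp(2*v))/(v^2 + 8*v*exp(v) + 16*exp(2*v))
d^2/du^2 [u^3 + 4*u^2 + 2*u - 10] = 6*u + 8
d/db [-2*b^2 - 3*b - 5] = -4*b - 3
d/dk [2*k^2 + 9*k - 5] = 4*k + 9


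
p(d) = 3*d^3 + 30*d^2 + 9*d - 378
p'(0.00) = 9.00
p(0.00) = -378.00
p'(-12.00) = 585.00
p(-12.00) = -1350.00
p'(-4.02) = -86.76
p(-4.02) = -124.26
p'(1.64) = 131.61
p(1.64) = -269.32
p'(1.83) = 148.94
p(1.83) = -242.68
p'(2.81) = 248.66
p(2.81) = -49.26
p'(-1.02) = -42.84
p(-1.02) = -359.15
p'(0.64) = 51.09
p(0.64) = -359.17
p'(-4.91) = -68.63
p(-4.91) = -54.06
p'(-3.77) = -89.28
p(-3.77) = -146.29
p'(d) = 9*d^2 + 60*d + 9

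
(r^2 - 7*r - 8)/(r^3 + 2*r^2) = (r^2 - 7*r - 8)/(r^2*(r + 2))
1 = 1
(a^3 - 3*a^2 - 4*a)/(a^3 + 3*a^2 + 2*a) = (a - 4)/(a + 2)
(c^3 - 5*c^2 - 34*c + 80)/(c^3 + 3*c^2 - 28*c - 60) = (c^3 - 5*c^2 - 34*c + 80)/(c^3 + 3*c^2 - 28*c - 60)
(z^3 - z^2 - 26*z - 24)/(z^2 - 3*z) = (z^3 - z^2 - 26*z - 24)/(z*(z - 3))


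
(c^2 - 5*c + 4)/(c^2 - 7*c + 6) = (c - 4)/(c - 6)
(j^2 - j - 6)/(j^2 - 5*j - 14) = (j - 3)/(j - 7)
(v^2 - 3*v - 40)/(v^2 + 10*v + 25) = (v - 8)/(v + 5)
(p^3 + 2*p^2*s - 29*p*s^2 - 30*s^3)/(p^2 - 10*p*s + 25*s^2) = (p^2 + 7*p*s + 6*s^2)/(p - 5*s)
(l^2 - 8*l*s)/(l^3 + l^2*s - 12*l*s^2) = (l - 8*s)/(l^2 + l*s - 12*s^2)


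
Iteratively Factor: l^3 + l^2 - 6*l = (l)*(l^2 + l - 6) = l*(l + 3)*(l - 2)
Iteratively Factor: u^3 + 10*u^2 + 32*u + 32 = (u + 4)*(u^2 + 6*u + 8) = (u + 4)^2*(u + 2)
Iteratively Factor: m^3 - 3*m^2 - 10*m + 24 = (m - 4)*(m^2 + m - 6) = (m - 4)*(m - 2)*(m + 3)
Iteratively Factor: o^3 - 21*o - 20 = (o + 1)*(o^2 - o - 20) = (o - 5)*(o + 1)*(o + 4)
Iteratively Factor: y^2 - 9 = (y - 3)*(y + 3)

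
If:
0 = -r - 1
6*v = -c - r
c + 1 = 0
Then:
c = -1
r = -1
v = 1/3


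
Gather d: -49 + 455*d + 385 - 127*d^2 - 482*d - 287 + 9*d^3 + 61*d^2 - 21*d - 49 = 9*d^3 - 66*d^2 - 48*d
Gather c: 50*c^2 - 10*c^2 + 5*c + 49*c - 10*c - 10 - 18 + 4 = 40*c^2 + 44*c - 24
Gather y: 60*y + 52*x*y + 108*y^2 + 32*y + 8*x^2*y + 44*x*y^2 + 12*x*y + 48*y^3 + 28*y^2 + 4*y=48*y^3 + y^2*(44*x + 136) + y*(8*x^2 + 64*x + 96)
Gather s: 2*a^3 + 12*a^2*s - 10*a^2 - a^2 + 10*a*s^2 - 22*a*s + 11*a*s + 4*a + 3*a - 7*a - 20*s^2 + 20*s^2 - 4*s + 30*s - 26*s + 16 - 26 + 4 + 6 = 2*a^3 - 11*a^2 + 10*a*s^2 + s*(12*a^2 - 11*a)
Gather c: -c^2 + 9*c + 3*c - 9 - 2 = -c^2 + 12*c - 11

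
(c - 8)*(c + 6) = c^2 - 2*c - 48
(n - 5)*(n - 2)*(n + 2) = n^3 - 5*n^2 - 4*n + 20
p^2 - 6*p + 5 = (p - 5)*(p - 1)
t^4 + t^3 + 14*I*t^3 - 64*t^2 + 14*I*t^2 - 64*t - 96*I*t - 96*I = (t + 1)*(t + 4*I)^2*(t + 6*I)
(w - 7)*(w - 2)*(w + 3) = w^3 - 6*w^2 - 13*w + 42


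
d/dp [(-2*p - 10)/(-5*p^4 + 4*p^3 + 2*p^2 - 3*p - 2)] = 2*(-15*p^4 - 92*p^3 + 62*p^2 + 20*p - 13)/(25*p^8 - 40*p^7 - 4*p^6 + 46*p^5 - 28*p^3 + p^2 + 12*p + 4)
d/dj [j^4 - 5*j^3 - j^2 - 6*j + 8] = 4*j^3 - 15*j^2 - 2*j - 6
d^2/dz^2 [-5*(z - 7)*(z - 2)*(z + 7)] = 20 - 30*z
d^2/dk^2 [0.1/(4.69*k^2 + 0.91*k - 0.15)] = (-4.39922*k^2 - 0.85358*k + 0.1*(9.38*k + 0.91)*(18.76*k + 1.82) + 0.1407)/(4.69*k^2 + 0.91*k - 0.15)^3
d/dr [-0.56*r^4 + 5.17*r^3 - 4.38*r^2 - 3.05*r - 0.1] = -2.24*r^3 + 15.51*r^2 - 8.76*r - 3.05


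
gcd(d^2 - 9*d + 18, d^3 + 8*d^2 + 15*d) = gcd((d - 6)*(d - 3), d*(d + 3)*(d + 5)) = 1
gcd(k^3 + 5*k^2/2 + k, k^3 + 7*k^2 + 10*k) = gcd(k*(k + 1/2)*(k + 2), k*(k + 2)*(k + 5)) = k^2 + 2*k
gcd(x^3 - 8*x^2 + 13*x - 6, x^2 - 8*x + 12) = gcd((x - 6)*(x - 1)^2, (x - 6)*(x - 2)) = x - 6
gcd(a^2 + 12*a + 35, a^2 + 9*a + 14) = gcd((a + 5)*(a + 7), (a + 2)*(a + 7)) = a + 7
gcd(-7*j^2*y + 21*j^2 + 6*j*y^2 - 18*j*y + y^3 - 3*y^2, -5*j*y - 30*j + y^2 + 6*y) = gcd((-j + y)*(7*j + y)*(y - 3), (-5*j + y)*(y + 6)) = 1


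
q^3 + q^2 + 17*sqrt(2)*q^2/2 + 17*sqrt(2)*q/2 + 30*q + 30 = (q + 1)*(q + 5*sqrt(2)/2)*(q + 6*sqrt(2))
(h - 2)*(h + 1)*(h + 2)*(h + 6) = h^4 + 7*h^3 + 2*h^2 - 28*h - 24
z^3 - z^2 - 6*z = z*(z - 3)*(z + 2)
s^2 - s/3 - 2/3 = (s - 1)*(s + 2/3)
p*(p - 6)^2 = p^3 - 12*p^2 + 36*p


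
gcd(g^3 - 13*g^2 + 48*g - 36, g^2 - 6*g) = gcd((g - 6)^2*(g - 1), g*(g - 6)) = g - 6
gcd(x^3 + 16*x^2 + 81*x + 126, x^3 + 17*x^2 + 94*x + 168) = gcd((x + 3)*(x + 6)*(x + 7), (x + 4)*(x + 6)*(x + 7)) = x^2 + 13*x + 42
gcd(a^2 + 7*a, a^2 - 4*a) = a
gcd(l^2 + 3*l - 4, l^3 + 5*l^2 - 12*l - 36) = 1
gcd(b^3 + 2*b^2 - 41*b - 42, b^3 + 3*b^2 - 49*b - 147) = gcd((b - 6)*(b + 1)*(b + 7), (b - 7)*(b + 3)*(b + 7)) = b + 7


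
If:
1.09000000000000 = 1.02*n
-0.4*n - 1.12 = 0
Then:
No Solution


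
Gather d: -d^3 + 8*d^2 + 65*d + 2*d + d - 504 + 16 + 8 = -d^3 + 8*d^2 + 68*d - 480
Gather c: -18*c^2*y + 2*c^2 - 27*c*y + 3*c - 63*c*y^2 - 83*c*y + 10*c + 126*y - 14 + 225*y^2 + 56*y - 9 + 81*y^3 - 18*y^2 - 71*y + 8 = c^2*(2 - 18*y) + c*(-63*y^2 - 110*y + 13) + 81*y^3 + 207*y^2 + 111*y - 15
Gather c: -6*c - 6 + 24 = 18 - 6*c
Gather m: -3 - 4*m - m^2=-m^2 - 4*m - 3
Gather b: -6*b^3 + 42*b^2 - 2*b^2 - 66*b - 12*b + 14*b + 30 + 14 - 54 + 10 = -6*b^3 + 40*b^2 - 64*b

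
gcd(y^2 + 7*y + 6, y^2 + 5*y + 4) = y + 1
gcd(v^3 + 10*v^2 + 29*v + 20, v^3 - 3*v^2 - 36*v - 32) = v^2 + 5*v + 4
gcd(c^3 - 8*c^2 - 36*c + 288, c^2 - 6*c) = c - 6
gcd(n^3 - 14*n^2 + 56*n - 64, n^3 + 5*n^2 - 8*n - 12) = n - 2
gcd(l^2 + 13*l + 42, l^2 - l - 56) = l + 7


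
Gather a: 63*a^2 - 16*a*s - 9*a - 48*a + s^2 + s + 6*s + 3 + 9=63*a^2 + a*(-16*s - 57) + s^2 + 7*s + 12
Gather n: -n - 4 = -n - 4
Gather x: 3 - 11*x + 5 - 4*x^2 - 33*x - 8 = -4*x^2 - 44*x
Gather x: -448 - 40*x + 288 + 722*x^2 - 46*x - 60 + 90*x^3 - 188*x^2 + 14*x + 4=90*x^3 + 534*x^2 - 72*x - 216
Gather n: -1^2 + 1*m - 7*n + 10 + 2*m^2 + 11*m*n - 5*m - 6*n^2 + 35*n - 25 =2*m^2 - 4*m - 6*n^2 + n*(11*m + 28) - 16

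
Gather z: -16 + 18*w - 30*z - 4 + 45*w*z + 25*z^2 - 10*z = 18*w + 25*z^2 + z*(45*w - 40) - 20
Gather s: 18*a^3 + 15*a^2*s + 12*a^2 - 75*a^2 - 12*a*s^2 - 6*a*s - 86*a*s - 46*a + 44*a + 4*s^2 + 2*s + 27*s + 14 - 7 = 18*a^3 - 63*a^2 - 2*a + s^2*(4 - 12*a) + s*(15*a^2 - 92*a + 29) + 7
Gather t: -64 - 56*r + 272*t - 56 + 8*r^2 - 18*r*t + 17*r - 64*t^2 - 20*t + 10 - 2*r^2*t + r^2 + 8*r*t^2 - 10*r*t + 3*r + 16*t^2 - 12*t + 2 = 9*r^2 - 36*r + t^2*(8*r - 48) + t*(-2*r^2 - 28*r + 240) - 108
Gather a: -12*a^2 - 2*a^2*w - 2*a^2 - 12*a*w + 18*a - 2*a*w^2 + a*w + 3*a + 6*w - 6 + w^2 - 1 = a^2*(-2*w - 14) + a*(-2*w^2 - 11*w + 21) + w^2 + 6*w - 7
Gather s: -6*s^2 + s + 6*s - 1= -6*s^2 + 7*s - 1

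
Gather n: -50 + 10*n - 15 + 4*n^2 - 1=4*n^2 + 10*n - 66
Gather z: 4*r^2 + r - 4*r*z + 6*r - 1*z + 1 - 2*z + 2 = 4*r^2 + 7*r + z*(-4*r - 3) + 3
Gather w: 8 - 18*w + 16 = 24 - 18*w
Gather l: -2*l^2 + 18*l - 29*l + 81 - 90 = -2*l^2 - 11*l - 9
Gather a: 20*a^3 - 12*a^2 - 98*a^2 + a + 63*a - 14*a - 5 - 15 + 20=20*a^3 - 110*a^2 + 50*a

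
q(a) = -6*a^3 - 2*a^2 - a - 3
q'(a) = -18*a^2 - 4*a - 1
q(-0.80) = -0.41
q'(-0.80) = -9.32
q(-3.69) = 274.92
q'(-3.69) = -231.33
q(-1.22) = 6.14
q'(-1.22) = -22.91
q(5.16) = -885.74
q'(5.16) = -500.90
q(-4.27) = 431.93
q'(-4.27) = -312.11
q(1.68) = -38.77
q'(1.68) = -58.52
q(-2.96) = 138.04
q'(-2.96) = -146.87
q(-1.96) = 36.45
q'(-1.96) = -62.31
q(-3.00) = 144.00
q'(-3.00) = -151.00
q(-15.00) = 19812.00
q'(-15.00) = -3991.00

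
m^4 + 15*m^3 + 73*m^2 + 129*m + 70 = (m + 1)*(m + 2)*(m + 5)*(m + 7)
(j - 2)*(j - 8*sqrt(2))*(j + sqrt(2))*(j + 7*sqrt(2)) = j^4 - 2*j^3 - 114*j^2 - 112*sqrt(2)*j + 228*j + 224*sqrt(2)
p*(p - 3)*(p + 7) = p^3 + 4*p^2 - 21*p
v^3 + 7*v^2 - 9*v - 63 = (v - 3)*(v + 3)*(v + 7)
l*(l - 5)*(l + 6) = l^3 + l^2 - 30*l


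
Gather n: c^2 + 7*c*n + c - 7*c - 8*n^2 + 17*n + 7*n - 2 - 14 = c^2 - 6*c - 8*n^2 + n*(7*c + 24) - 16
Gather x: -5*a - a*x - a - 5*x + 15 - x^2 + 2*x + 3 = -6*a - x^2 + x*(-a - 3) + 18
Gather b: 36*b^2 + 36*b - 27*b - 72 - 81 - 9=36*b^2 + 9*b - 162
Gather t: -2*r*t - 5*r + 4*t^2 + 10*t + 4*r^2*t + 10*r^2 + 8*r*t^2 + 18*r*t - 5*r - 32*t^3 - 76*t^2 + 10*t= 10*r^2 - 10*r - 32*t^3 + t^2*(8*r - 72) + t*(4*r^2 + 16*r + 20)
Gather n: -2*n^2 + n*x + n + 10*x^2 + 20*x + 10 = -2*n^2 + n*(x + 1) + 10*x^2 + 20*x + 10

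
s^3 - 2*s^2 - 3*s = s*(s - 3)*(s + 1)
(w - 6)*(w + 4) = w^2 - 2*w - 24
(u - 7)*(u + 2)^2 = u^3 - 3*u^2 - 24*u - 28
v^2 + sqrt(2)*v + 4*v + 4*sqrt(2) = (v + 4)*(v + sqrt(2))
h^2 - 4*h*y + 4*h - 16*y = (h + 4)*(h - 4*y)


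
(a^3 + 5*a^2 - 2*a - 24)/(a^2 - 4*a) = (a^3 + 5*a^2 - 2*a - 24)/(a*(a - 4))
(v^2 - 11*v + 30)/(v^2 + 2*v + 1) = (v^2 - 11*v + 30)/(v^2 + 2*v + 1)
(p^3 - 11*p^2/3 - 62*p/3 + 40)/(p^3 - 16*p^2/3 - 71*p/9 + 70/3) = 3*(p + 4)/(3*p + 7)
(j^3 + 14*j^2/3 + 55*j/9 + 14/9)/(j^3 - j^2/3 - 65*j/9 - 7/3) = (j + 2)/(j - 3)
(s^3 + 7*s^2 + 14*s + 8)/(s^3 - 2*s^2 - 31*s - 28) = (s + 2)/(s - 7)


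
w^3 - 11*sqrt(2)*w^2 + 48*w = w*(w - 8*sqrt(2))*(w - 3*sqrt(2))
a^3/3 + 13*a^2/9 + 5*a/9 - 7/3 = (a/3 + 1)*(a - 1)*(a + 7/3)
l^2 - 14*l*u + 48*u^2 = (l - 8*u)*(l - 6*u)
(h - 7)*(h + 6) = h^2 - h - 42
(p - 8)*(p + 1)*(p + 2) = p^3 - 5*p^2 - 22*p - 16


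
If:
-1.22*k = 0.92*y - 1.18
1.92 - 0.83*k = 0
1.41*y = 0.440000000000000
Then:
No Solution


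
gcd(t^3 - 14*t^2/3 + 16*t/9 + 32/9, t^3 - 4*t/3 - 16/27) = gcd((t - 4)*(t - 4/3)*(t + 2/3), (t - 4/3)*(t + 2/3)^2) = t^2 - 2*t/3 - 8/9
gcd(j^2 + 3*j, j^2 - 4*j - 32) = 1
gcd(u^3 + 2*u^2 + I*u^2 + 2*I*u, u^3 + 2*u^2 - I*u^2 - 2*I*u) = u^2 + 2*u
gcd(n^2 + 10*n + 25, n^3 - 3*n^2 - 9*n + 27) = 1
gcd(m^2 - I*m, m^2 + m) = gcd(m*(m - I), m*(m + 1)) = m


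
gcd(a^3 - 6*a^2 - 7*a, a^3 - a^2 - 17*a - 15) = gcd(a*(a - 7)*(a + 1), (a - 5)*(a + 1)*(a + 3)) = a + 1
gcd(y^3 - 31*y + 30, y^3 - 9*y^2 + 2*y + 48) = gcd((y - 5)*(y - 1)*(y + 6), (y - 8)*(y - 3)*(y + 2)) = 1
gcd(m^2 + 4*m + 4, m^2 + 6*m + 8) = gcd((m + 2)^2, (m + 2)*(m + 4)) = m + 2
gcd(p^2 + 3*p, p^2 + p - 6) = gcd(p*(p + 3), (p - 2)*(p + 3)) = p + 3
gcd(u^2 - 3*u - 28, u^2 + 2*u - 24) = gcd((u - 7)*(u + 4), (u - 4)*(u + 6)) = 1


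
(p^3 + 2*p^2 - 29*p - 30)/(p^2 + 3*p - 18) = (p^2 - 4*p - 5)/(p - 3)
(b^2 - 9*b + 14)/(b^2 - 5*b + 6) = (b - 7)/(b - 3)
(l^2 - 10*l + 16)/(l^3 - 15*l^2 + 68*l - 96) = (l - 2)/(l^2 - 7*l + 12)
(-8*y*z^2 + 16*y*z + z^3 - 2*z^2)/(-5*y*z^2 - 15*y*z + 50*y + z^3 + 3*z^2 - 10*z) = z*(8*y - z)/(5*y*z + 25*y - z^2 - 5*z)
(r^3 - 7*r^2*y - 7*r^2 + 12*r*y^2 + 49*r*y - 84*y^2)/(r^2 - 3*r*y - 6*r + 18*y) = (r^2 - 4*r*y - 7*r + 28*y)/(r - 6)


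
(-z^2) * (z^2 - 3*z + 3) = -z^4 + 3*z^3 - 3*z^2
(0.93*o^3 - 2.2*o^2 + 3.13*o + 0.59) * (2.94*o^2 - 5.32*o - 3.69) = 2.7342*o^5 - 11.4156*o^4 + 17.4745*o^3 - 6.799*o^2 - 14.6885*o - 2.1771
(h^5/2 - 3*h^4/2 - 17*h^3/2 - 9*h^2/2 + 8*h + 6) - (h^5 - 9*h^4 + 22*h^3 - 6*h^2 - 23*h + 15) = -h^5/2 + 15*h^4/2 - 61*h^3/2 + 3*h^2/2 + 31*h - 9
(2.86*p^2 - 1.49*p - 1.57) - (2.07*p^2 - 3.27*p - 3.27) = 0.79*p^2 + 1.78*p + 1.7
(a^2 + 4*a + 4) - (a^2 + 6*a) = 4 - 2*a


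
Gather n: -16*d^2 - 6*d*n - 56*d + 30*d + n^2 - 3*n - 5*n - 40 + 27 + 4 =-16*d^2 - 26*d + n^2 + n*(-6*d - 8) - 9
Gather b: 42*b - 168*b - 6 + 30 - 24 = -126*b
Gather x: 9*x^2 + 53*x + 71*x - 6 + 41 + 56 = 9*x^2 + 124*x + 91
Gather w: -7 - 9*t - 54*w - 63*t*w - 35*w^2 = -9*t - 35*w^2 + w*(-63*t - 54) - 7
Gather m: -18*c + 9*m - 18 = -18*c + 9*m - 18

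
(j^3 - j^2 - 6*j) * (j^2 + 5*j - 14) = j^5 + 4*j^4 - 25*j^3 - 16*j^2 + 84*j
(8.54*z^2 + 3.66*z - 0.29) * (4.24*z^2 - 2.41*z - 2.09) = 36.2096*z^4 - 5.063*z^3 - 27.8988*z^2 - 6.9505*z + 0.6061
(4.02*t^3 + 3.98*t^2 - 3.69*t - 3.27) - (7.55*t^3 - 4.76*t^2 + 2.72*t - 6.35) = -3.53*t^3 + 8.74*t^2 - 6.41*t + 3.08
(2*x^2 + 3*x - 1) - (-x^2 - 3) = 3*x^2 + 3*x + 2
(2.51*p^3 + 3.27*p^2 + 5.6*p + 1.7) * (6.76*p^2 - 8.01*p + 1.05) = 16.9676*p^5 + 2.0001*p^4 + 14.2988*p^3 - 29.9305*p^2 - 7.737*p + 1.785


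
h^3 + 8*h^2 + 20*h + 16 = (h + 2)^2*(h + 4)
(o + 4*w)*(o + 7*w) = o^2 + 11*o*w + 28*w^2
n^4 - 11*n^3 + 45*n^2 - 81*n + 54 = (n - 3)^3*(n - 2)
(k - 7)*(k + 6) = k^2 - k - 42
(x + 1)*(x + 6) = x^2 + 7*x + 6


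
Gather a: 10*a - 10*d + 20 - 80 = 10*a - 10*d - 60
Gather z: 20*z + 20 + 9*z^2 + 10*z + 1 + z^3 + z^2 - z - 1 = z^3 + 10*z^2 + 29*z + 20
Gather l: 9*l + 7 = 9*l + 7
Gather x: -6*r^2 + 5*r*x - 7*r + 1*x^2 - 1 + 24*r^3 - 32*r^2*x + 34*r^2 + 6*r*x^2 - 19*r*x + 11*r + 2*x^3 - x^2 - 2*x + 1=24*r^3 + 28*r^2 + 6*r*x^2 + 4*r + 2*x^3 + x*(-32*r^2 - 14*r - 2)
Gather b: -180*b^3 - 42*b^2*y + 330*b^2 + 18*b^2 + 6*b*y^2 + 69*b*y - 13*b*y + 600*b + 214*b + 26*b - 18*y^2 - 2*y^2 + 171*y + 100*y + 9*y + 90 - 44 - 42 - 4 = -180*b^3 + b^2*(348 - 42*y) + b*(6*y^2 + 56*y + 840) - 20*y^2 + 280*y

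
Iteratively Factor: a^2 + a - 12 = (a + 4)*(a - 3)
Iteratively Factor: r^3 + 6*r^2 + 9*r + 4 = (r + 1)*(r^2 + 5*r + 4) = (r + 1)^2*(r + 4)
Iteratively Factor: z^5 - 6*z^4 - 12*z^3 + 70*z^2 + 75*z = (z + 1)*(z^4 - 7*z^3 - 5*z^2 + 75*z) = z*(z + 1)*(z^3 - 7*z^2 - 5*z + 75) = z*(z + 1)*(z + 3)*(z^2 - 10*z + 25) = z*(z - 5)*(z + 1)*(z + 3)*(z - 5)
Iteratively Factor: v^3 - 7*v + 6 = (v + 3)*(v^2 - 3*v + 2) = (v - 2)*(v + 3)*(v - 1)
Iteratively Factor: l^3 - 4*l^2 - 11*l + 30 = (l - 2)*(l^2 - 2*l - 15) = (l - 5)*(l - 2)*(l + 3)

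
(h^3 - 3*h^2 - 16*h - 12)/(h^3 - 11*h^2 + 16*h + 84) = (h + 1)/(h - 7)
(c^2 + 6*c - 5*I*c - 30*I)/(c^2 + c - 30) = (c - 5*I)/(c - 5)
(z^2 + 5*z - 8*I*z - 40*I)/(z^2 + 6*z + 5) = (z - 8*I)/(z + 1)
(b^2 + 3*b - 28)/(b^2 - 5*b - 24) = (-b^2 - 3*b + 28)/(-b^2 + 5*b + 24)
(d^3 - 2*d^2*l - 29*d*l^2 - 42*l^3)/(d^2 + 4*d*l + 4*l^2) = (d^2 - 4*d*l - 21*l^2)/(d + 2*l)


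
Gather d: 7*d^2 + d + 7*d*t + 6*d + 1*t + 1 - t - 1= 7*d^2 + d*(7*t + 7)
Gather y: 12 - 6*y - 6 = 6 - 6*y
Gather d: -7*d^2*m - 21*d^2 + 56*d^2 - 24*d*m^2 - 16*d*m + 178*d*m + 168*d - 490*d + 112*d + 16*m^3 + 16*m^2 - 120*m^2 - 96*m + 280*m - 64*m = d^2*(35 - 7*m) + d*(-24*m^2 + 162*m - 210) + 16*m^3 - 104*m^2 + 120*m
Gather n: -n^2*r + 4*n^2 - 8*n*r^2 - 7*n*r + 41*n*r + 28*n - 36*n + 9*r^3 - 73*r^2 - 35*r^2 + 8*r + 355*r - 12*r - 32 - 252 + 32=n^2*(4 - r) + n*(-8*r^2 + 34*r - 8) + 9*r^3 - 108*r^2 + 351*r - 252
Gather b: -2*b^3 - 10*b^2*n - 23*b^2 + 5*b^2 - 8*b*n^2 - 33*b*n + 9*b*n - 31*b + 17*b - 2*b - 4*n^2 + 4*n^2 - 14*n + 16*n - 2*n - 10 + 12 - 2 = -2*b^3 + b^2*(-10*n - 18) + b*(-8*n^2 - 24*n - 16)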